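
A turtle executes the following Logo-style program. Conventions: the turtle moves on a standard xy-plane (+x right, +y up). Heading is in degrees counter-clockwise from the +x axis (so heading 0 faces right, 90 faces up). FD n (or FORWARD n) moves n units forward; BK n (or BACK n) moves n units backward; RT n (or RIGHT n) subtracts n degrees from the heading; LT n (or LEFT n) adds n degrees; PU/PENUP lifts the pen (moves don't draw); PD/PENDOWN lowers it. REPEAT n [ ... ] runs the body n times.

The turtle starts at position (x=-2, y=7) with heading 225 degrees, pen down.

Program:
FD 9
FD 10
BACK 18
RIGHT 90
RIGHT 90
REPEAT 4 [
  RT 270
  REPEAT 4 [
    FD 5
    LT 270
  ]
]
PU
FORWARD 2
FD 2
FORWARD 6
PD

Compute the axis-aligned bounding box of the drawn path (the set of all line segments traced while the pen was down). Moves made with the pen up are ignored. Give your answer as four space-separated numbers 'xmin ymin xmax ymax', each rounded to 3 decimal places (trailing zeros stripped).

Answer: -15.435 -6.435 4.364 13.364

Derivation:
Executing turtle program step by step:
Start: pos=(-2,7), heading=225, pen down
FD 9: (-2,7) -> (-8.364,0.636) [heading=225, draw]
FD 10: (-8.364,0.636) -> (-15.435,-6.435) [heading=225, draw]
BK 18: (-15.435,-6.435) -> (-2.707,6.293) [heading=225, draw]
RT 90: heading 225 -> 135
RT 90: heading 135 -> 45
REPEAT 4 [
  -- iteration 1/4 --
  RT 270: heading 45 -> 135
  REPEAT 4 [
    -- iteration 1/4 --
    FD 5: (-2.707,6.293) -> (-6.243,9.828) [heading=135, draw]
    LT 270: heading 135 -> 45
    -- iteration 2/4 --
    FD 5: (-6.243,9.828) -> (-2.707,13.364) [heading=45, draw]
    LT 270: heading 45 -> 315
    -- iteration 3/4 --
    FD 5: (-2.707,13.364) -> (0.828,9.828) [heading=315, draw]
    LT 270: heading 315 -> 225
    -- iteration 4/4 --
    FD 5: (0.828,9.828) -> (-2.707,6.293) [heading=225, draw]
    LT 270: heading 225 -> 135
  ]
  -- iteration 2/4 --
  RT 270: heading 135 -> 225
  REPEAT 4 [
    -- iteration 1/4 --
    FD 5: (-2.707,6.293) -> (-6.243,2.757) [heading=225, draw]
    LT 270: heading 225 -> 135
    -- iteration 2/4 --
    FD 5: (-6.243,2.757) -> (-9.778,6.293) [heading=135, draw]
    LT 270: heading 135 -> 45
    -- iteration 3/4 --
    FD 5: (-9.778,6.293) -> (-6.243,9.828) [heading=45, draw]
    LT 270: heading 45 -> 315
    -- iteration 4/4 --
    FD 5: (-6.243,9.828) -> (-2.707,6.293) [heading=315, draw]
    LT 270: heading 315 -> 225
  ]
  -- iteration 3/4 --
  RT 270: heading 225 -> 315
  REPEAT 4 [
    -- iteration 1/4 --
    FD 5: (-2.707,6.293) -> (0.828,2.757) [heading=315, draw]
    LT 270: heading 315 -> 225
    -- iteration 2/4 --
    FD 5: (0.828,2.757) -> (-2.707,-0.778) [heading=225, draw]
    LT 270: heading 225 -> 135
    -- iteration 3/4 --
    FD 5: (-2.707,-0.778) -> (-6.243,2.757) [heading=135, draw]
    LT 270: heading 135 -> 45
    -- iteration 4/4 --
    FD 5: (-6.243,2.757) -> (-2.707,6.293) [heading=45, draw]
    LT 270: heading 45 -> 315
  ]
  -- iteration 4/4 --
  RT 270: heading 315 -> 45
  REPEAT 4 [
    -- iteration 1/4 --
    FD 5: (-2.707,6.293) -> (0.828,9.828) [heading=45, draw]
    LT 270: heading 45 -> 315
    -- iteration 2/4 --
    FD 5: (0.828,9.828) -> (4.364,6.293) [heading=315, draw]
    LT 270: heading 315 -> 225
    -- iteration 3/4 --
    FD 5: (4.364,6.293) -> (0.828,2.757) [heading=225, draw]
    LT 270: heading 225 -> 135
    -- iteration 4/4 --
    FD 5: (0.828,2.757) -> (-2.707,6.293) [heading=135, draw]
    LT 270: heading 135 -> 45
  ]
]
PU: pen up
FD 2: (-2.707,6.293) -> (-1.293,7.707) [heading=45, move]
FD 2: (-1.293,7.707) -> (0.121,9.121) [heading=45, move]
FD 6: (0.121,9.121) -> (4.364,13.364) [heading=45, move]
PD: pen down
Final: pos=(4.364,13.364), heading=45, 19 segment(s) drawn

Segment endpoints: x in {-15.435, -9.778, -8.364, -6.243, -6.243, -6.243, -6.243, -2.707, -2.707, -2.707, -2.707, -2.707, -2.707, -2.707, -2, 0.828, 0.828, 0.828, 4.364}, y in {-6.435, -0.778, 0.636, 2.757, 2.757, 2.757, 2.757, 6.293, 6.293, 6.293, 6.293, 6.293, 6.293, 6.293, 7, 9.828, 9.828, 9.828, 9.828, 13.364}
xmin=-15.435, ymin=-6.435, xmax=4.364, ymax=13.364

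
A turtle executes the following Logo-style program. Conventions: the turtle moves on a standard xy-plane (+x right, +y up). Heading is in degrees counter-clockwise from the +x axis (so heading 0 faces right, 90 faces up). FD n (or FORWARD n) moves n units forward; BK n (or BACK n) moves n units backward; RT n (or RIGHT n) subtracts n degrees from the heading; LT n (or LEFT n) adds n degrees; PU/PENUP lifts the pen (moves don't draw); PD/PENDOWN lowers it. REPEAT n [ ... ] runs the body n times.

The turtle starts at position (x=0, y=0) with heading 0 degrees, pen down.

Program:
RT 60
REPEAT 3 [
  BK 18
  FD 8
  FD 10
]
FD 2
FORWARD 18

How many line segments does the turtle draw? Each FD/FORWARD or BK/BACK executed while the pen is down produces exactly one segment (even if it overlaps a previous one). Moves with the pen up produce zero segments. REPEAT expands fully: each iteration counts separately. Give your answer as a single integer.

Answer: 11

Derivation:
Executing turtle program step by step:
Start: pos=(0,0), heading=0, pen down
RT 60: heading 0 -> 300
REPEAT 3 [
  -- iteration 1/3 --
  BK 18: (0,0) -> (-9,15.588) [heading=300, draw]
  FD 8: (-9,15.588) -> (-5,8.66) [heading=300, draw]
  FD 10: (-5,8.66) -> (0,0) [heading=300, draw]
  -- iteration 2/3 --
  BK 18: (0,0) -> (-9,15.588) [heading=300, draw]
  FD 8: (-9,15.588) -> (-5,8.66) [heading=300, draw]
  FD 10: (-5,8.66) -> (0,0) [heading=300, draw]
  -- iteration 3/3 --
  BK 18: (0,0) -> (-9,15.588) [heading=300, draw]
  FD 8: (-9,15.588) -> (-5,8.66) [heading=300, draw]
  FD 10: (-5,8.66) -> (0,0) [heading=300, draw]
]
FD 2: (0,0) -> (1,-1.732) [heading=300, draw]
FD 18: (1,-1.732) -> (10,-17.321) [heading=300, draw]
Final: pos=(10,-17.321), heading=300, 11 segment(s) drawn
Segments drawn: 11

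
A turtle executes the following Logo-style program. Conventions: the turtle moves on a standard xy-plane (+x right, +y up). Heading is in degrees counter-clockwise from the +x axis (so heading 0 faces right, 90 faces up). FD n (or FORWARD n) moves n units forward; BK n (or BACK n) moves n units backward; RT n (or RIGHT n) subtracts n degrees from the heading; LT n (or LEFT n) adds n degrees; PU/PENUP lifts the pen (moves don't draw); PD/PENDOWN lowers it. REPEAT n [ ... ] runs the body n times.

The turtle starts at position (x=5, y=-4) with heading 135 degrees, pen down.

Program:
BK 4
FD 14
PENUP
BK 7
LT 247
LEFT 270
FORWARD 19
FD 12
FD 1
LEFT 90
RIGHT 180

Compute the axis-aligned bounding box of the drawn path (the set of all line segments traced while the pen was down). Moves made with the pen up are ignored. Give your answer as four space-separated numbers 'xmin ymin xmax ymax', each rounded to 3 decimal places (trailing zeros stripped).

Answer: -2.071 -6.828 7.828 3.071

Derivation:
Executing turtle program step by step:
Start: pos=(5,-4), heading=135, pen down
BK 4: (5,-4) -> (7.828,-6.828) [heading=135, draw]
FD 14: (7.828,-6.828) -> (-2.071,3.071) [heading=135, draw]
PU: pen up
BK 7: (-2.071,3.071) -> (2.879,-1.879) [heading=135, move]
LT 247: heading 135 -> 22
LT 270: heading 22 -> 292
FD 19: (2.879,-1.879) -> (9.996,-19.495) [heading=292, move]
FD 12: (9.996,-19.495) -> (14.491,-30.621) [heading=292, move]
FD 1: (14.491,-30.621) -> (14.866,-31.549) [heading=292, move]
LT 90: heading 292 -> 22
RT 180: heading 22 -> 202
Final: pos=(14.866,-31.549), heading=202, 2 segment(s) drawn

Segment endpoints: x in {-2.071, 5, 7.828}, y in {-6.828, -4, 3.071}
xmin=-2.071, ymin=-6.828, xmax=7.828, ymax=3.071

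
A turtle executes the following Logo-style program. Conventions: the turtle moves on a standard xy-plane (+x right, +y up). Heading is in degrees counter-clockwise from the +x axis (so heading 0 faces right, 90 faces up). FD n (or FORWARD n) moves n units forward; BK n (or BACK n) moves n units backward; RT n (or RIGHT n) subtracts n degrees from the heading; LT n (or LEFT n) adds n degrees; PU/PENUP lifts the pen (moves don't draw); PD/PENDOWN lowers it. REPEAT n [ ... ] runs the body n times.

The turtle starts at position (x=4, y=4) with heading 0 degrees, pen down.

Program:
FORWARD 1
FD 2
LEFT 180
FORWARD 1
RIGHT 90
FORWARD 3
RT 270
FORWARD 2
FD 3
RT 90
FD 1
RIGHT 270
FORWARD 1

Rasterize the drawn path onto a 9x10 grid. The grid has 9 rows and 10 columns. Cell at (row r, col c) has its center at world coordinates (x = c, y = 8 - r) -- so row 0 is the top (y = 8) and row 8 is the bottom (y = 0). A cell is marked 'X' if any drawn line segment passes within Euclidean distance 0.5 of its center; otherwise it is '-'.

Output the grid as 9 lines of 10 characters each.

Answer: XX--------
-XXXXXX---
------X---
------X---
----XXXX--
----------
----------
----------
----------

Derivation:
Segment 0: (4,4) -> (5,4)
Segment 1: (5,4) -> (7,4)
Segment 2: (7,4) -> (6,4)
Segment 3: (6,4) -> (6,7)
Segment 4: (6,7) -> (4,7)
Segment 5: (4,7) -> (1,7)
Segment 6: (1,7) -> (1,8)
Segment 7: (1,8) -> (-0,8)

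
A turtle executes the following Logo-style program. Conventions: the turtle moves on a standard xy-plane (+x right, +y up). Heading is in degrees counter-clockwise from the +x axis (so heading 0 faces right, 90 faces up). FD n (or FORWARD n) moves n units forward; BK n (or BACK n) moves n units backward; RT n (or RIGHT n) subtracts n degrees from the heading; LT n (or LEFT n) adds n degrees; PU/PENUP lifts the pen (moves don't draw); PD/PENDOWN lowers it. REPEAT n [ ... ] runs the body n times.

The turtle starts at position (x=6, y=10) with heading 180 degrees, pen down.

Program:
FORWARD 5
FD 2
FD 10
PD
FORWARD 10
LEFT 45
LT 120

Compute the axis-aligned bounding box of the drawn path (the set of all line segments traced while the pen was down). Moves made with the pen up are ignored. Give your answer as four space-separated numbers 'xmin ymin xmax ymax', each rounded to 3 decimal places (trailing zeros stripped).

Answer: -21 10 6 10

Derivation:
Executing turtle program step by step:
Start: pos=(6,10), heading=180, pen down
FD 5: (6,10) -> (1,10) [heading=180, draw]
FD 2: (1,10) -> (-1,10) [heading=180, draw]
FD 10: (-1,10) -> (-11,10) [heading=180, draw]
PD: pen down
FD 10: (-11,10) -> (-21,10) [heading=180, draw]
LT 45: heading 180 -> 225
LT 120: heading 225 -> 345
Final: pos=(-21,10), heading=345, 4 segment(s) drawn

Segment endpoints: x in {-21, -11, -1, 1, 6}, y in {10, 10, 10}
xmin=-21, ymin=10, xmax=6, ymax=10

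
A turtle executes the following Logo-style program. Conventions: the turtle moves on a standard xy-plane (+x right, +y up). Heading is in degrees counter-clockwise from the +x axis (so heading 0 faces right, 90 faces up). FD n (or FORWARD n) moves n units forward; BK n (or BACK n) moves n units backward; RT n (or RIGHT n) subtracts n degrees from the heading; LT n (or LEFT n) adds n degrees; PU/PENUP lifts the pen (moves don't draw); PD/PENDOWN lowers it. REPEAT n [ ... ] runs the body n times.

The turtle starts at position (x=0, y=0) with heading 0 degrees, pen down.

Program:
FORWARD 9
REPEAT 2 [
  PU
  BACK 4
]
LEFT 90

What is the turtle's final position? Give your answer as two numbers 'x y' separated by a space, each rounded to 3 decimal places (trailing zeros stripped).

Executing turtle program step by step:
Start: pos=(0,0), heading=0, pen down
FD 9: (0,0) -> (9,0) [heading=0, draw]
REPEAT 2 [
  -- iteration 1/2 --
  PU: pen up
  BK 4: (9,0) -> (5,0) [heading=0, move]
  -- iteration 2/2 --
  PU: pen up
  BK 4: (5,0) -> (1,0) [heading=0, move]
]
LT 90: heading 0 -> 90
Final: pos=(1,0), heading=90, 1 segment(s) drawn

Answer: 1 0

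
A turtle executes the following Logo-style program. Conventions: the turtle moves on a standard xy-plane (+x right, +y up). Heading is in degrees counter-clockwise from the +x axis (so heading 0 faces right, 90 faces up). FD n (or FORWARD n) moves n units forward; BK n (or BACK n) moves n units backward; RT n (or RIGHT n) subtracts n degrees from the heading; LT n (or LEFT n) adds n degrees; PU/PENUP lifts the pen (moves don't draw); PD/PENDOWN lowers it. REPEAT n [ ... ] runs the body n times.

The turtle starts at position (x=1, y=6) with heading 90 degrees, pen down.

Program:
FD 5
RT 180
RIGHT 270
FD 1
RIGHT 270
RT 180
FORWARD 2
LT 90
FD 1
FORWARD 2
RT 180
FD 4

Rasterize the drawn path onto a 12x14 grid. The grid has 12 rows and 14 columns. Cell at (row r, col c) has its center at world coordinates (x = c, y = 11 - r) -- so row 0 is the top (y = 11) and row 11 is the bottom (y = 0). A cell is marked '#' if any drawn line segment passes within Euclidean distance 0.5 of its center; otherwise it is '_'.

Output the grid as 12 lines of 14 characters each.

Answer: _##___________
_##___________
_#####________
_#____________
_#____________
_#____________
______________
______________
______________
______________
______________
______________

Derivation:
Segment 0: (1,6) -> (1,11)
Segment 1: (1,11) -> (2,11)
Segment 2: (2,11) -> (2,9)
Segment 3: (2,9) -> (3,9)
Segment 4: (3,9) -> (5,9)
Segment 5: (5,9) -> (1,9)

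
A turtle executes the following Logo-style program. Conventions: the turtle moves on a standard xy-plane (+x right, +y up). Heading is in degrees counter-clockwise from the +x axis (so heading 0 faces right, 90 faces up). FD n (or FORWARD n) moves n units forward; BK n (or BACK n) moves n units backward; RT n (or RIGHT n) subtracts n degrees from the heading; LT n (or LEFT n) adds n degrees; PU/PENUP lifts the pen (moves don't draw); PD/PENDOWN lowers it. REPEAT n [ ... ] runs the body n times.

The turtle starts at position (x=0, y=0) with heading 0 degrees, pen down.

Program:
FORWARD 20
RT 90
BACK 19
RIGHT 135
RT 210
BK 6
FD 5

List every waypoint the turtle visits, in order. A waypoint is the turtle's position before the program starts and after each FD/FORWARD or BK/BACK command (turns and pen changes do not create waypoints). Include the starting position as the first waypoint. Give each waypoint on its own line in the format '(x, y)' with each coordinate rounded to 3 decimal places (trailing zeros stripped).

Executing turtle program step by step:
Start: pos=(0,0), heading=0, pen down
FD 20: (0,0) -> (20,0) [heading=0, draw]
RT 90: heading 0 -> 270
BK 19: (20,0) -> (20,19) [heading=270, draw]
RT 135: heading 270 -> 135
RT 210: heading 135 -> 285
BK 6: (20,19) -> (18.447,24.796) [heading=285, draw]
FD 5: (18.447,24.796) -> (19.741,19.966) [heading=285, draw]
Final: pos=(19.741,19.966), heading=285, 4 segment(s) drawn
Waypoints (5 total):
(0, 0)
(20, 0)
(20, 19)
(18.447, 24.796)
(19.741, 19.966)

Answer: (0, 0)
(20, 0)
(20, 19)
(18.447, 24.796)
(19.741, 19.966)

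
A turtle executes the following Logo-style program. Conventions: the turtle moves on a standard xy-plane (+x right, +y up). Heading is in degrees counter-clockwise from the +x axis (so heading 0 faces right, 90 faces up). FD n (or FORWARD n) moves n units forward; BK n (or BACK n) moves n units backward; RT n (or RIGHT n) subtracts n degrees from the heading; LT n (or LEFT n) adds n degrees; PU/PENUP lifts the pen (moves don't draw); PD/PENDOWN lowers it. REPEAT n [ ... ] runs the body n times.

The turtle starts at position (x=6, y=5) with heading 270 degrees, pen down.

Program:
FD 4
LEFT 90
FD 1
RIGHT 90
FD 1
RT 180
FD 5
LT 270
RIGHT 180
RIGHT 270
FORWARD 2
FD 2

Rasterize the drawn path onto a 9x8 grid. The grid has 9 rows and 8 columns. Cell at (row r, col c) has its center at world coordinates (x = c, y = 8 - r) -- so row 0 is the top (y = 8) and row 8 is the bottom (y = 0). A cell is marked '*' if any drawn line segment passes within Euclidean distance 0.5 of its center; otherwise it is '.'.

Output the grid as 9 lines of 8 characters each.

Segment 0: (6,5) -> (6,1)
Segment 1: (6,1) -> (7,1)
Segment 2: (7,1) -> (7,-0)
Segment 3: (7,-0) -> (7,5)
Segment 4: (7,5) -> (7,3)
Segment 5: (7,3) -> (7,1)

Answer: ........
........
........
......**
......**
......**
......**
......**
.......*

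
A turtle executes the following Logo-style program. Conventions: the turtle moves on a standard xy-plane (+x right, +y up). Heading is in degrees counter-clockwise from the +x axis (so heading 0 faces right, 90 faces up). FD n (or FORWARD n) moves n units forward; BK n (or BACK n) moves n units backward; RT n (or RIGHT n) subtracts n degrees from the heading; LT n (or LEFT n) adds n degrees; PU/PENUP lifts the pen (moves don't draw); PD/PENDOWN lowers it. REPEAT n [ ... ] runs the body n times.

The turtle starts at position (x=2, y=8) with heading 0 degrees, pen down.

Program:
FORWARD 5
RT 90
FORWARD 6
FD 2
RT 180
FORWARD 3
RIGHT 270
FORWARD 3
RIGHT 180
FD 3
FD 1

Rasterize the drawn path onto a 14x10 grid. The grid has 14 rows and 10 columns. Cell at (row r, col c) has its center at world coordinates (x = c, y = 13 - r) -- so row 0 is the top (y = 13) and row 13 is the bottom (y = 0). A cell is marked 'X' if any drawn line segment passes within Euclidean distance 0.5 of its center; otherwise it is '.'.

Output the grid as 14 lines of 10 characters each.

Segment 0: (2,8) -> (7,8)
Segment 1: (7,8) -> (7,2)
Segment 2: (7,2) -> (7,0)
Segment 3: (7,0) -> (7,3)
Segment 4: (7,3) -> (4,3)
Segment 5: (4,3) -> (7,3)
Segment 6: (7,3) -> (8,3)

Answer: ..........
..........
..........
..........
..........
..XXXXXX..
.......X..
.......X..
.......X..
.......X..
....XXXXX.
.......X..
.......X..
.......X..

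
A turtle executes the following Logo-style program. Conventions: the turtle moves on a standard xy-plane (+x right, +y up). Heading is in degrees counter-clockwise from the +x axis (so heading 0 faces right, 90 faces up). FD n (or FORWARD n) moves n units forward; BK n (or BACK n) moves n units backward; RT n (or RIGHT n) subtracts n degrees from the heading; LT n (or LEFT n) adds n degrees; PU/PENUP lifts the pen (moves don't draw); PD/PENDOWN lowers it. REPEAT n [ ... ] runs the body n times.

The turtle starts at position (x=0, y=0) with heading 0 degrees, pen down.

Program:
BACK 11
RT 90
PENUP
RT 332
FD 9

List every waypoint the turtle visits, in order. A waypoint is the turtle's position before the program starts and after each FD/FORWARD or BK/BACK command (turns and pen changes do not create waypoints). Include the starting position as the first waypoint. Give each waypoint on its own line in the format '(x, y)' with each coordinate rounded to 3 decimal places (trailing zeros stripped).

Answer: (0, 0)
(-11, 0)
(-6.775, -7.947)

Derivation:
Executing turtle program step by step:
Start: pos=(0,0), heading=0, pen down
BK 11: (0,0) -> (-11,0) [heading=0, draw]
RT 90: heading 0 -> 270
PU: pen up
RT 332: heading 270 -> 298
FD 9: (-11,0) -> (-6.775,-7.947) [heading=298, move]
Final: pos=(-6.775,-7.947), heading=298, 1 segment(s) drawn
Waypoints (3 total):
(0, 0)
(-11, 0)
(-6.775, -7.947)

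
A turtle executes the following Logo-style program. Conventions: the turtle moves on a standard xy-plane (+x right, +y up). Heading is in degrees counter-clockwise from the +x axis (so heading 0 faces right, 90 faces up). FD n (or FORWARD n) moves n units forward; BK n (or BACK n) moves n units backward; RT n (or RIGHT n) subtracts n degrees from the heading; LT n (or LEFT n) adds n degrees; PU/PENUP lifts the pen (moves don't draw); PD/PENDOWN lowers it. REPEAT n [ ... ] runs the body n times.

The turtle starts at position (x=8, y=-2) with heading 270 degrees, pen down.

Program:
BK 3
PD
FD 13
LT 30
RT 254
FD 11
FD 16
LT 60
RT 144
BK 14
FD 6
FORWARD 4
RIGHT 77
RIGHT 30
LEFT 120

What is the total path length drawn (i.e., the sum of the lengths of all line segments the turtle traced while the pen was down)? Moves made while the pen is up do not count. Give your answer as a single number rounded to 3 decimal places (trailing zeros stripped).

Executing turtle program step by step:
Start: pos=(8,-2), heading=270, pen down
BK 3: (8,-2) -> (8,1) [heading=270, draw]
PD: pen down
FD 13: (8,1) -> (8,-12) [heading=270, draw]
LT 30: heading 270 -> 300
RT 254: heading 300 -> 46
FD 11: (8,-12) -> (15.641,-4.087) [heading=46, draw]
FD 16: (15.641,-4.087) -> (26.756,7.422) [heading=46, draw]
LT 60: heading 46 -> 106
RT 144: heading 106 -> 322
BK 14: (26.756,7.422) -> (15.724,16.041) [heading=322, draw]
FD 6: (15.724,16.041) -> (20.452,12.347) [heading=322, draw]
FD 4: (20.452,12.347) -> (23.604,9.885) [heading=322, draw]
RT 77: heading 322 -> 245
RT 30: heading 245 -> 215
LT 120: heading 215 -> 335
Final: pos=(23.604,9.885), heading=335, 7 segment(s) drawn

Segment lengths:
  seg 1: (8,-2) -> (8,1), length = 3
  seg 2: (8,1) -> (8,-12), length = 13
  seg 3: (8,-12) -> (15.641,-4.087), length = 11
  seg 4: (15.641,-4.087) -> (26.756,7.422), length = 16
  seg 5: (26.756,7.422) -> (15.724,16.041), length = 14
  seg 6: (15.724,16.041) -> (20.452,12.347), length = 6
  seg 7: (20.452,12.347) -> (23.604,9.885), length = 4
Total = 67

Answer: 67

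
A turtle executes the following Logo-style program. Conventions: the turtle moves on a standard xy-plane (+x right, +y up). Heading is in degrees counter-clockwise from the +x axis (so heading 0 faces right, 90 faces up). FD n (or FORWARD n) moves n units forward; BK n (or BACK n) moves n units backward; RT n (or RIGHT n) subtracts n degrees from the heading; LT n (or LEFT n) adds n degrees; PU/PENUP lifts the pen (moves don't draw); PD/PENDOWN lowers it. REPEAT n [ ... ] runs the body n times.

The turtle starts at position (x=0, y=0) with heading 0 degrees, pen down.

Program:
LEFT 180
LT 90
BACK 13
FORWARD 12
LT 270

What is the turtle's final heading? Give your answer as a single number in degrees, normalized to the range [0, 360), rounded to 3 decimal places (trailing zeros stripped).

Executing turtle program step by step:
Start: pos=(0,0), heading=0, pen down
LT 180: heading 0 -> 180
LT 90: heading 180 -> 270
BK 13: (0,0) -> (0,13) [heading=270, draw]
FD 12: (0,13) -> (0,1) [heading=270, draw]
LT 270: heading 270 -> 180
Final: pos=(0,1), heading=180, 2 segment(s) drawn

Answer: 180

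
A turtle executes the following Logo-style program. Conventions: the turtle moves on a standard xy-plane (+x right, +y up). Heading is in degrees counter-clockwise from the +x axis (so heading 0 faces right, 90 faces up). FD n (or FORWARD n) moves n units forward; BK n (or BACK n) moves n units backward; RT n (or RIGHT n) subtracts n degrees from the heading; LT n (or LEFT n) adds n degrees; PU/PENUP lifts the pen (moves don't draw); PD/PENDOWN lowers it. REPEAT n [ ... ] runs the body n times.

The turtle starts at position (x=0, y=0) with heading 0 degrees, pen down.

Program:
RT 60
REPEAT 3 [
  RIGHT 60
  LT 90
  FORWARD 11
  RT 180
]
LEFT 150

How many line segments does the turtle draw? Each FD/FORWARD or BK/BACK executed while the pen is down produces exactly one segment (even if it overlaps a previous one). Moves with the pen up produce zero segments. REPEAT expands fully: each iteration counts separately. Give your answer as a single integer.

Answer: 3

Derivation:
Executing turtle program step by step:
Start: pos=(0,0), heading=0, pen down
RT 60: heading 0 -> 300
REPEAT 3 [
  -- iteration 1/3 --
  RT 60: heading 300 -> 240
  LT 90: heading 240 -> 330
  FD 11: (0,0) -> (9.526,-5.5) [heading=330, draw]
  RT 180: heading 330 -> 150
  -- iteration 2/3 --
  RT 60: heading 150 -> 90
  LT 90: heading 90 -> 180
  FD 11: (9.526,-5.5) -> (-1.474,-5.5) [heading=180, draw]
  RT 180: heading 180 -> 0
  -- iteration 3/3 --
  RT 60: heading 0 -> 300
  LT 90: heading 300 -> 30
  FD 11: (-1.474,-5.5) -> (8.053,0) [heading=30, draw]
  RT 180: heading 30 -> 210
]
LT 150: heading 210 -> 0
Final: pos=(8.053,0), heading=0, 3 segment(s) drawn
Segments drawn: 3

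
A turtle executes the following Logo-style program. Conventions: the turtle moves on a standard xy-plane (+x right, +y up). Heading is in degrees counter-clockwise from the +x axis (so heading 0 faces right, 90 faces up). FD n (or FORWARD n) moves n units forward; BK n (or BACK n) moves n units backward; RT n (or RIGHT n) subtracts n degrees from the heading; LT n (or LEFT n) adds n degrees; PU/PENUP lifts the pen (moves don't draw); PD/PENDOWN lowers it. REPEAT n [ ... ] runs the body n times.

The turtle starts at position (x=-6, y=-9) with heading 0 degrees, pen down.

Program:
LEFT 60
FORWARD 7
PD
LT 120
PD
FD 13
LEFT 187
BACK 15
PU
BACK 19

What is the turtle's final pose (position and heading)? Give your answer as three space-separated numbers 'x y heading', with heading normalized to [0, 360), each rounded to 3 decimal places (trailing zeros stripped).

Answer: -49.247 -7.081 7

Derivation:
Executing turtle program step by step:
Start: pos=(-6,-9), heading=0, pen down
LT 60: heading 0 -> 60
FD 7: (-6,-9) -> (-2.5,-2.938) [heading=60, draw]
PD: pen down
LT 120: heading 60 -> 180
PD: pen down
FD 13: (-2.5,-2.938) -> (-15.5,-2.938) [heading=180, draw]
LT 187: heading 180 -> 7
BK 15: (-15.5,-2.938) -> (-30.388,-4.766) [heading=7, draw]
PU: pen up
BK 19: (-30.388,-4.766) -> (-49.247,-7.081) [heading=7, move]
Final: pos=(-49.247,-7.081), heading=7, 3 segment(s) drawn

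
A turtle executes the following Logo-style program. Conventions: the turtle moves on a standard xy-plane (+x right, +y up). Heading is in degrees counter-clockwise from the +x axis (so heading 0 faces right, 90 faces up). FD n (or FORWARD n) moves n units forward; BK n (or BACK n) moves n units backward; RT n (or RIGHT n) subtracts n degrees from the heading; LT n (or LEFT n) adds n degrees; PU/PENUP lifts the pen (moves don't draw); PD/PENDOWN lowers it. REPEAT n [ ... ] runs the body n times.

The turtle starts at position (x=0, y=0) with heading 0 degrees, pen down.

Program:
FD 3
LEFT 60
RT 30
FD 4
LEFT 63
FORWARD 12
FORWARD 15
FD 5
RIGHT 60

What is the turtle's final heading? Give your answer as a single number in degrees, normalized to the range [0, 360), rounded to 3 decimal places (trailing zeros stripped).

Executing turtle program step by step:
Start: pos=(0,0), heading=0, pen down
FD 3: (0,0) -> (3,0) [heading=0, draw]
LT 60: heading 0 -> 60
RT 30: heading 60 -> 30
FD 4: (3,0) -> (6.464,2) [heading=30, draw]
LT 63: heading 30 -> 93
FD 12: (6.464,2) -> (5.836,13.984) [heading=93, draw]
FD 15: (5.836,13.984) -> (5.051,28.963) [heading=93, draw]
FD 5: (5.051,28.963) -> (4.789,33.956) [heading=93, draw]
RT 60: heading 93 -> 33
Final: pos=(4.789,33.956), heading=33, 5 segment(s) drawn

Answer: 33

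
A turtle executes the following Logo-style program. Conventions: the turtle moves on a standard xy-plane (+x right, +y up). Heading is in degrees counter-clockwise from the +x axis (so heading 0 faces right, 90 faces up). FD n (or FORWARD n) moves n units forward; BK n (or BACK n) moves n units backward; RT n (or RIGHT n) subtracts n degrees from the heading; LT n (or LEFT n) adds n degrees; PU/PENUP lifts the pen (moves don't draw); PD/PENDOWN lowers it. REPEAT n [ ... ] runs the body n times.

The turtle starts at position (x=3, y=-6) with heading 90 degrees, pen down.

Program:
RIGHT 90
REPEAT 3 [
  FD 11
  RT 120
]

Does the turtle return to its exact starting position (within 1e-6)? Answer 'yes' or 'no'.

Executing turtle program step by step:
Start: pos=(3,-6), heading=90, pen down
RT 90: heading 90 -> 0
REPEAT 3 [
  -- iteration 1/3 --
  FD 11: (3,-6) -> (14,-6) [heading=0, draw]
  RT 120: heading 0 -> 240
  -- iteration 2/3 --
  FD 11: (14,-6) -> (8.5,-15.526) [heading=240, draw]
  RT 120: heading 240 -> 120
  -- iteration 3/3 --
  FD 11: (8.5,-15.526) -> (3,-6) [heading=120, draw]
  RT 120: heading 120 -> 0
]
Final: pos=(3,-6), heading=0, 3 segment(s) drawn

Start position: (3, -6)
Final position: (3, -6)
Distance = 0; < 1e-6 -> CLOSED

Answer: yes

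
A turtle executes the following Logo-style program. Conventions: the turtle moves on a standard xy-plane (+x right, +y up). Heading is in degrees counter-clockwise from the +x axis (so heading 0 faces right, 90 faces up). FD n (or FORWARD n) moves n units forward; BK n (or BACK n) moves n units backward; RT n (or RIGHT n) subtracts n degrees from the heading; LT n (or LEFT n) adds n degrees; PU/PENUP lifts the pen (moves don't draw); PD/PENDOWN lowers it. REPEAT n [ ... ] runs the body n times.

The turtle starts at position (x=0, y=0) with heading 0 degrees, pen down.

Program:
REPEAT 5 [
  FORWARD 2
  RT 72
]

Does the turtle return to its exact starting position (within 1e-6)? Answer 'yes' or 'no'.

Answer: yes

Derivation:
Executing turtle program step by step:
Start: pos=(0,0), heading=0, pen down
REPEAT 5 [
  -- iteration 1/5 --
  FD 2: (0,0) -> (2,0) [heading=0, draw]
  RT 72: heading 0 -> 288
  -- iteration 2/5 --
  FD 2: (2,0) -> (2.618,-1.902) [heading=288, draw]
  RT 72: heading 288 -> 216
  -- iteration 3/5 --
  FD 2: (2.618,-1.902) -> (1,-3.078) [heading=216, draw]
  RT 72: heading 216 -> 144
  -- iteration 4/5 --
  FD 2: (1,-3.078) -> (-0.618,-1.902) [heading=144, draw]
  RT 72: heading 144 -> 72
  -- iteration 5/5 --
  FD 2: (-0.618,-1.902) -> (0,0) [heading=72, draw]
  RT 72: heading 72 -> 0
]
Final: pos=(0,0), heading=0, 5 segment(s) drawn

Start position: (0, 0)
Final position: (0, 0)
Distance = 0; < 1e-6 -> CLOSED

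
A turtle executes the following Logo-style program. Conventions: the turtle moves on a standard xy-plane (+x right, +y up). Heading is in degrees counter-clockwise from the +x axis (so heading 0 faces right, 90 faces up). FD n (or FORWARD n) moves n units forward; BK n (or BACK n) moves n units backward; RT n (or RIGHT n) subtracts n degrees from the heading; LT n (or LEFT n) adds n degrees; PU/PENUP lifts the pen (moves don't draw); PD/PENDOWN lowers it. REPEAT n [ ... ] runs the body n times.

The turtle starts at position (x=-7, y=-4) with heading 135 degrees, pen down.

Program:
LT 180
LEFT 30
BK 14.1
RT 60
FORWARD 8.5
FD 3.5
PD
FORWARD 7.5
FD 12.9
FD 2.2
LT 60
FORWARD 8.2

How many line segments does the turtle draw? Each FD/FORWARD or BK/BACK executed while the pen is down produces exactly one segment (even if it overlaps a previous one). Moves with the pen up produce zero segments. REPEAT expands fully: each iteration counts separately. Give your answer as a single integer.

Answer: 7

Derivation:
Executing turtle program step by step:
Start: pos=(-7,-4), heading=135, pen down
LT 180: heading 135 -> 315
LT 30: heading 315 -> 345
BK 14.1: (-7,-4) -> (-20.62,-0.351) [heading=345, draw]
RT 60: heading 345 -> 285
FD 8.5: (-20.62,-0.351) -> (-18.42,-8.561) [heading=285, draw]
FD 3.5: (-18.42,-8.561) -> (-17.514,-11.942) [heading=285, draw]
PD: pen down
FD 7.5: (-17.514,-11.942) -> (-15.573,-19.186) [heading=285, draw]
FD 12.9: (-15.573,-19.186) -> (-12.234,-31.647) [heading=285, draw]
FD 2.2: (-12.234,-31.647) -> (-11.664,-33.772) [heading=285, draw]
LT 60: heading 285 -> 345
FD 8.2: (-11.664,-33.772) -> (-3.744,-35.894) [heading=345, draw]
Final: pos=(-3.744,-35.894), heading=345, 7 segment(s) drawn
Segments drawn: 7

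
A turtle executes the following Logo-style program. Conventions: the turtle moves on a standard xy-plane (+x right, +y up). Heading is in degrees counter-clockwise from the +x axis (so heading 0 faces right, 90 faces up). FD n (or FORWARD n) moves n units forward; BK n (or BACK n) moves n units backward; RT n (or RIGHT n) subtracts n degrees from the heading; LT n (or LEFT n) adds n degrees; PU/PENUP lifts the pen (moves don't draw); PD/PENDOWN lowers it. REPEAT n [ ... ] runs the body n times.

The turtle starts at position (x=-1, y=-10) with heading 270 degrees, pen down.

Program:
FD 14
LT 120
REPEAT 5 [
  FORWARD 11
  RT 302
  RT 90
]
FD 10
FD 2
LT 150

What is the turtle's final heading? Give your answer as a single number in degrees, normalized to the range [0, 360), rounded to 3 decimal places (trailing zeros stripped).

Answer: 20

Derivation:
Executing turtle program step by step:
Start: pos=(-1,-10), heading=270, pen down
FD 14: (-1,-10) -> (-1,-24) [heading=270, draw]
LT 120: heading 270 -> 30
REPEAT 5 [
  -- iteration 1/5 --
  FD 11: (-1,-24) -> (8.526,-18.5) [heading=30, draw]
  RT 302: heading 30 -> 88
  RT 90: heading 88 -> 358
  -- iteration 2/5 --
  FD 11: (8.526,-18.5) -> (19.52,-18.884) [heading=358, draw]
  RT 302: heading 358 -> 56
  RT 90: heading 56 -> 326
  -- iteration 3/5 --
  FD 11: (19.52,-18.884) -> (28.639,-25.035) [heading=326, draw]
  RT 302: heading 326 -> 24
  RT 90: heading 24 -> 294
  -- iteration 4/5 --
  FD 11: (28.639,-25.035) -> (33.113,-35.084) [heading=294, draw]
  RT 302: heading 294 -> 352
  RT 90: heading 352 -> 262
  -- iteration 5/5 --
  FD 11: (33.113,-35.084) -> (31.582,-45.977) [heading=262, draw]
  RT 302: heading 262 -> 320
  RT 90: heading 320 -> 230
]
FD 10: (31.582,-45.977) -> (25.154,-53.637) [heading=230, draw]
FD 2: (25.154,-53.637) -> (23.869,-55.169) [heading=230, draw]
LT 150: heading 230 -> 20
Final: pos=(23.869,-55.169), heading=20, 8 segment(s) drawn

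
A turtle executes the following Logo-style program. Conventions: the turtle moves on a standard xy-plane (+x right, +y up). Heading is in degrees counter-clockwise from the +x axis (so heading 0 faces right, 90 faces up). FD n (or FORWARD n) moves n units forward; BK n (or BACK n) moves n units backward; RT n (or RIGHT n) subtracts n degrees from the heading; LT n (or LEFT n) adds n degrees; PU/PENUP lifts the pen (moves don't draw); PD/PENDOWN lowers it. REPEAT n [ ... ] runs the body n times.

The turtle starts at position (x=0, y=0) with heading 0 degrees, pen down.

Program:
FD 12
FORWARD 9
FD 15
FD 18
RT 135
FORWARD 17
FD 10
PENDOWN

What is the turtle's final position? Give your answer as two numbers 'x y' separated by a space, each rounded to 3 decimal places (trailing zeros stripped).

Executing turtle program step by step:
Start: pos=(0,0), heading=0, pen down
FD 12: (0,0) -> (12,0) [heading=0, draw]
FD 9: (12,0) -> (21,0) [heading=0, draw]
FD 15: (21,0) -> (36,0) [heading=0, draw]
FD 18: (36,0) -> (54,0) [heading=0, draw]
RT 135: heading 0 -> 225
FD 17: (54,0) -> (41.979,-12.021) [heading=225, draw]
FD 10: (41.979,-12.021) -> (34.908,-19.092) [heading=225, draw]
PD: pen down
Final: pos=(34.908,-19.092), heading=225, 6 segment(s) drawn

Answer: 34.908 -19.092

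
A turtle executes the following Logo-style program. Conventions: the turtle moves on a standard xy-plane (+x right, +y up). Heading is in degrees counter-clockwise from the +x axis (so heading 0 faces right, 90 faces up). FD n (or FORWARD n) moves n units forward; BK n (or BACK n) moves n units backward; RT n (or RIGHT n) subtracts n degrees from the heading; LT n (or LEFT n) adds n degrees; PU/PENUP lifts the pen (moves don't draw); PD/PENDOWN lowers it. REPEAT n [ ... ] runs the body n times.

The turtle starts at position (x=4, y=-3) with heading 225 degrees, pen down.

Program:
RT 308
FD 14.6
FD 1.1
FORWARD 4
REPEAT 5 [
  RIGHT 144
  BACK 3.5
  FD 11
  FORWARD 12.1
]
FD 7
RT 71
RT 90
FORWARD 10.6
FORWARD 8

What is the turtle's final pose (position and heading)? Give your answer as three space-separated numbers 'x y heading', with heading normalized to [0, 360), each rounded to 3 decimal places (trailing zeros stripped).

Answer: -0.9 -12.783 116

Derivation:
Executing turtle program step by step:
Start: pos=(4,-3), heading=225, pen down
RT 308: heading 225 -> 277
FD 14.6: (4,-3) -> (5.779,-17.491) [heading=277, draw]
FD 1.1: (5.779,-17.491) -> (5.913,-18.583) [heading=277, draw]
FD 4: (5.913,-18.583) -> (6.401,-22.553) [heading=277, draw]
REPEAT 5 [
  -- iteration 1/5 --
  RT 144: heading 277 -> 133
  BK 3.5: (6.401,-22.553) -> (8.788,-25.113) [heading=133, draw]
  FD 11: (8.788,-25.113) -> (1.286,-17.068) [heading=133, draw]
  FD 12.1: (1.286,-17.068) -> (-6.966,-8.219) [heading=133, draw]
  -- iteration 2/5 --
  RT 144: heading 133 -> 349
  BK 3.5: (-6.966,-8.219) -> (-10.402,-7.551) [heading=349, draw]
  FD 11: (-10.402,-7.551) -> (0.396,-9.65) [heading=349, draw]
  FD 12.1: (0.396,-9.65) -> (12.274,-11.958) [heading=349, draw]
  -- iteration 3/5 --
  RT 144: heading 349 -> 205
  BK 3.5: (12.274,-11.958) -> (15.446,-10.479) [heading=205, draw]
  FD 11: (15.446,-10.479) -> (5.476,-15.128) [heading=205, draw]
  FD 12.1: (5.476,-15.128) -> (-5.49,-20.242) [heading=205, draw]
  -- iteration 4/5 --
  RT 144: heading 205 -> 61
  BK 3.5: (-5.49,-20.242) -> (-7.187,-23.303) [heading=61, draw]
  FD 11: (-7.187,-23.303) -> (-1.854,-13.682) [heading=61, draw]
  FD 12.1: (-1.854,-13.682) -> (4.012,-3.099) [heading=61, draw]
  -- iteration 5/5 --
  RT 144: heading 61 -> 277
  BK 3.5: (4.012,-3.099) -> (3.586,0.375) [heading=277, draw]
  FD 11: (3.586,0.375) -> (4.926,-10.543) [heading=277, draw]
  FD 12.1: (4.926,-10.543) -> (6.401,-22.553) [heading=277, draw]
]
FD 7: (6.401,-22.553) -> (7.254,-29.501) [heading=277, draw]
RT 71: heading 277 -> 206
RT 90: heading 206 -> 116
FD 10.6: (7.254,-29.501) -> (2.607,-19.974) [heading=116, draw]
FD 8: (2.607,-19.974) -> (-0.9,-12.783) [heading=116, draw]
Final: pos=(-0.9,-12.783), heading=116, 21 segment(s) drawn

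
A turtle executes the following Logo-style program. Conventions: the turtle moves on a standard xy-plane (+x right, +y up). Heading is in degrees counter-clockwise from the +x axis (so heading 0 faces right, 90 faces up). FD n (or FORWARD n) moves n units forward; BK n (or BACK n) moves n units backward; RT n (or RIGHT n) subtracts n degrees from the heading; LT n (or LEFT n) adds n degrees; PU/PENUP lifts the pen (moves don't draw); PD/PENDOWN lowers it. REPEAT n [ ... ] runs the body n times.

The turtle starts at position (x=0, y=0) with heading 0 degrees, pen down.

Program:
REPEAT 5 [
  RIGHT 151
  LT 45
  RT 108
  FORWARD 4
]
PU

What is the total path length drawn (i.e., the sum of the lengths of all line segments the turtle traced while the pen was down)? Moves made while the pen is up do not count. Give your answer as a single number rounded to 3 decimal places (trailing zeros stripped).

Executing turtle program step by step:
Start: pos=(0,0), heading=0, pen down
REPEAT 5 [
  -- iteration 1/5 --
  RT 151: heading 0 -> 209
  LT 45: heading 209 -> 254
  RT 108: heading 254 -> 146
  FD 4: (0,0) -> (-3.316,2.237) [heading=146, draw]
  -- iteration 2/5 --
  RT 151: heading 146 -> 355
  LT 45: heading 355 -> 40
  RT 108: heading 40 -> 292
  FD 4: (-3.316,2.237) -> (-1.818,-1.472) [heading=292, draw]
  -- iteration 3/5 --
  RT 151: heading 292 -> 141
  LT 45: heading 141 -> 186
  RT 108: heading 186 -> 78
  FD 4: (-1.818,-1.472) -> (-0.986,2.441) [heading=78, draw]
  -- iteration 4/5 --
  RT 151: heading 78 -> 287
  LT 45: heading 287 -> 332
  RT 108: heading 332 -> 224
  FD 4: (-0.986,2.441) -> (-3.863,-0.338) [heading=224, draw]
  -- iteration 5/5 --
  RT 151: heading 224 -> 73
  LT 45: heading 73 -> 118
  RT 108: heading 118 -> 10
  FD 4: (-3.863,-0.338) -> (0.076,0.357) [heading=10, draw]
]
PU: pen up
Final: pos=(0.076,0.357), heading=10, 5 segment(s) drawn

Segment lengths:
  seg 1: (0,0) -> (-3.316,2.237), length = 4
  seg 2: (-3.316,2.237) -> (-1.818,-1.472), length = 4
  seg 3: (-1.818,-1.472) -> (-0.986,2.441), length = 4
  seg 4: (-0.986,2.441) -> (-3.863,-0.338), length = 4
  seg 5: (-3.863,-0.338) -> (0.076,0.357), length = 4
Total = 20

Answer: 20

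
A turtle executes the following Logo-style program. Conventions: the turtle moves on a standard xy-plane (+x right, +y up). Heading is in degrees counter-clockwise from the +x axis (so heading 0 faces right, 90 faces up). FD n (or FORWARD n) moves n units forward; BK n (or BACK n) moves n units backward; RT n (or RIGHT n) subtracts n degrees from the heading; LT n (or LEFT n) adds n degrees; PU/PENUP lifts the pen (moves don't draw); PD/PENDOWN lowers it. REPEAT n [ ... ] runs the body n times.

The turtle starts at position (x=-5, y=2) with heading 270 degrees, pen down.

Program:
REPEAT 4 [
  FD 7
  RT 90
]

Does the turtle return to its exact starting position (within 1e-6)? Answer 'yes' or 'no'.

Executing turtle program step by step:
Start: pos=(-5,2), heading=270, pen down
REPEAT 4 [
  -- iteration 1/4 --
  FD 7: (-5,2) -> (-5,-5) [heading=270, draw]
  RT 90: heading 270 -> 180
  -- iteration 2/4 --
  FD 7: (-5,-5) -> (-12,-5) [heading=180, draw]
  RT 90: heading 180 -> 90
  -- iteration 3/4 --
  FD 7: (-12,-5) -> (-12,2) [heading=90, draw]
  RT 90: heading 90 -> 0
  -- iteration 4/4 --
  FD 7: (-12,2) -> (-5,2) [heading=0, draw]
  RT 90: heading 0 -> 270
]
Final: pos=(-5,2), heading=270, 4 segment(s) drawn

Start position: (-5, 2)
Final position: (-5, 2)
Distance = 0; < 1e-6 -> CLOSED

Answer: yes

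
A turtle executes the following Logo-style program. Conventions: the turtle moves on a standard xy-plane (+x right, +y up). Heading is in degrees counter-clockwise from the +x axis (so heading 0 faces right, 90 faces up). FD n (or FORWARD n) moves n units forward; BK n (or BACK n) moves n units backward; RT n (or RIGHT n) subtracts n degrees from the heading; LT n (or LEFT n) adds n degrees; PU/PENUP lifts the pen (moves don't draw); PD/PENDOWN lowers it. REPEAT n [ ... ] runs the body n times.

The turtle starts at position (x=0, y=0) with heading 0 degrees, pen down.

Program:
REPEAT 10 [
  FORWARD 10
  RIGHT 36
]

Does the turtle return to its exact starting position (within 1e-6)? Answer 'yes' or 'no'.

Answer: yes

Derivation:
Executing turtle program step by step:
Start: pos=(0,0), heading=0, pen down
REPEAT 10 [
  -- iteration 1/10 --
  FD 10: (0,0) -> (10,0) [heading=0, draw]
  RT 36: heading 0 -> 324
  -- iteration 2/10 --
  FD 10: (10,0) -> (18.09,-5.878) [heading=324, draw]
  RT 36: heading 324 -> 288
  -- iteration 3/10 --
  FD 10: (18.09,-5.878) -> (21.18,-15.388) [heading=288, draw]
  RT 36: heading 288 -> 252
  -- iteration 4/10 --
  FD 10: (21.18,-15.388) -> (18.09,-24.899) [heading=252, draw]
  RT 36: heading 252 -> 216
  -- iteration 5/10 --
  FD 10: (18.09,-24.899) -> (10,-30.777) [heading=216, draw]
  RT 36: heading 216 -> 180
  -- iteration 6/10 --
  FD 10: (10,-30.777) -> (0,-30.777) [heading=180, draw]
  RT 36: heading 180 -> 144
  -- iteration 7/10 --
  FD 10: (0,-30.777) -> (-8.09,-24.899) [heading=144, draw]
  RT 36: heading 144 -> 108
  -- iteration 8/10 --
  FD 10: (-8.09,-24.899) -> (-11.18,-15.388) [heading=108, draw]
  RT 36: heading 108 -> 72
  -- iteration 9/10 --
  FD 10: (-11.18,-15.388) -> (-8.09,-5.878) [heading=72, draw]
  RT 36: heading 72 -> 36
  -- iteration 10/10 --
  FD 10: (-8.09,-5.878) -> (0,0) [heading=36, draw]
  RT 36: heading 36 -> 0
]
Final: pos=(0,0), heading=0, 10 segment(s) drawn

Start position: (0, 0)
Final position: (0, 0)
Distance = 0; < 1e-6 -> CLOSED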